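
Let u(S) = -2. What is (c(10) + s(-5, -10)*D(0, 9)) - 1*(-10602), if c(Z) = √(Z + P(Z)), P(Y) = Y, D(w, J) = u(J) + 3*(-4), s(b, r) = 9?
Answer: 10476 + 2*√5 ≈ 10480.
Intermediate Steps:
D(w, J) = -14 (D(w, J) = -2 + 3*(-4) = -2 - 12 = -14)
c(Z) = √2*√Z (c(Z) = √(Z + Z) = √(2*Z) = √2*√Z)
(c(10) + s(-5, -10)*D(0, 9)) - 1*(-10602) = (√2*√10 + 9*(-14)) - 1*(-10602) = (2*√5 - 126) + 10602 = (-126 + 2*√5) + 10602 = 10476 + 2*√5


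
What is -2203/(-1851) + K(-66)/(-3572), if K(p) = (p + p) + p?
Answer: 4117807/3305886 ≈ 1.2456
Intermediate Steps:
K(p) = 3*p (K(p) = 2*p + p = 3*p)
-2203/(-1851) + K(-66)/(-3572) = -2203/(-1851) + (3*(-66))/(-3572) = -2203*(-1/1851) - 198*(-1/3572) = 2203/1851 + 99/1786 = 4117807/3305886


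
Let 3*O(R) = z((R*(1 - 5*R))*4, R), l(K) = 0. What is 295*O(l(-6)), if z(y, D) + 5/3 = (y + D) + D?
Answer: -1475/9 ≈ -163.89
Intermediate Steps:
z(y, D) = -5/3 + y + 2*D (z(y, D) = -5/3 + ((y + D) + D) = -5/3 + ((D + y) + D) = -5/3 + (y + 2*D) = -5/3 + y + 2*D)
O(R) = -5/9 + 2*R/3 + 4*R*(1 - 5*R)/3 (O(R) = (-5/3 + (R*(1 - 5*R))*4 + 2*R)/3 = (-5/3 + 4*R*(1 - 5*R) + 2*R)/3 = (-5/3 + 2*R + 4*R*(1 - 5*R))/3 = -5/9 + 2*R/3 + 4*R*(1 - 5*R)/3)
295*O(l(-6)) = 295*(-5/9 + 2*0 - 20/3*0²) = 295*(-5/9 + 0 - 20/3*0) = 295*(-5/9 + 0 + 0) = 295*(-5/9) = -1475/9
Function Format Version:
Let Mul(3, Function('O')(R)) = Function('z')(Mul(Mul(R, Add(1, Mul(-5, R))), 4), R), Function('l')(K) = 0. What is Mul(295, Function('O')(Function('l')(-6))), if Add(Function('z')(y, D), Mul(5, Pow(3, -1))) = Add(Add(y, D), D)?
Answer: Rational(-1475, 9) ≈ -163.89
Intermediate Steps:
Function('z')(y, D) = Add(Rational(-5, 3), y, Mul(2, D)) (Function('z')(y, D) = Add(Rational(-5, 3), Add(Add(y, D), D)) = Add(Rational(-5, 3), Add(Add(D, y), D)) = Add(Rational(-5, 3), Add(y, Mul(2, D))) = Add(Rational(-5, 3), y, Mul(2, D)))
Function('O')(R) = Add(Rational(-5, 9), Mul(Rational(2, 3), R), Mul(Rational(4, 3), R, Add(1, Mul(-5, R)))) (Function('O')(R) = Mul(Rational(1, 3), Add(Rational(-5, 3), Mul(Mul(R, Add(1, Mul(-5, R))), 4), Mul(2, R))) = Mul(Rational(1, 3), Add(Rational(-5, 3), Mul(4, R, Add(1, Mul(-5, R))), Mul(2, R))) = Mul(Rational(1, 3), Add(Rational(-5, 3), Mul(2, R), Mul(4, R, Add(1, Mul(-5, R))))) = Add(Rational(-5, 9), Mul(Rational(2, 3), R), Mul(Rational(4, 3), R, Add(1, Mul(-5, R)))))
Mul(295, Function('O')(Function('l')(-6))) = Mul(295, Add(Rational(-5, 9), Mul(2, 0), Mul(Rational(-20, 3), Pow(0, 2)))) = Mul(295, Add(Rational(-5, 9), 0, Mul(Rational(-20, 3), 0))) = Mul(295, Add(Rational(-5, 9), 0, 0)) = Mul(295, Rational(-5, 9)) = Rational(-1475, 9)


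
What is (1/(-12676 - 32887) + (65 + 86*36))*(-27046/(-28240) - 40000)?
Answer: -40671585078183117/321674780 ≈ -1.2644e+8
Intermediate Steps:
(1/(-12676 - 32887) + (65 + 86*36))*(-27046/(-28240) - 40000) = (1/(-45563) + (65 + 3096))*(-27046*(-1/28240) - 40000) = (-1/45563 + 3161)*(13523/14120 - 40000) = (144024642/45563)*(-564786477/14120) = -40671585078183117/321674780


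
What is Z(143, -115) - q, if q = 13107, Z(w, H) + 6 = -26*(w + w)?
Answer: -20549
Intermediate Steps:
Z(w, H) = -6 - 52*w (Z(w, H) = -6 - 26*(w + w) = -6 - 52*w)
Z(143, -115) - q = (-6 - 52*143) - 1*13107 = (-6 - 7436) - 13107 = -7442 - 13107 = -20549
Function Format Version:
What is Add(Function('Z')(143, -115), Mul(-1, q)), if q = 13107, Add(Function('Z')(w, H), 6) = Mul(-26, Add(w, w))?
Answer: -20549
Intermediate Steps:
Function('Z')(w, H) = Add(-6, Mul(-52, w)) (Function('Z')(w, H) = Add(-6, Mul(-26, Add(w, w))) = Add(-6, Mul(-26, Mul(2, w))) = Add(-6, Mul(-52, w)))
Add(Function('Z')(143, -115), Mul(-1, q)) = Add(Add(-6, Mul(-52, 143)), Mul(-1, 13107)) = Add(Add(-6, -7436), -13107) = Add(-7442, -13107) = -20549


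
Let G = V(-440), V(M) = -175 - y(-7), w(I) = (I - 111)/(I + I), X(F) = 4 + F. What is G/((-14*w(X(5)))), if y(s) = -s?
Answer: -39/17 ≈ -2.2941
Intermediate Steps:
w(I) = (-111 + I)/(2*I) (w(I) = (-111 + I)/((2*I)) = (-111 + I)*(1/(2*I)) = (-111 + I)/(2*I))
V(M) = -182 (V(M) = -175 - (-1)*(-7) = -175 - 1*7 = -175 - 7 = -182)
G = -182
G/((-14*w(X(5)))) = -182*(-(4 + 5)/(7*(-111 + (4 + 5)))) = -182*(-9/(7*(-111 + 9))) = -182/((-7*(-102)/9)) = -182/((-14*(-17/3))) = -182/238/3 = -182*3/238 = -39/17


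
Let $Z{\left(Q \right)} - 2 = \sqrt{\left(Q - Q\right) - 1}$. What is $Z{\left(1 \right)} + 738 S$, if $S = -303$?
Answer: $-223612 + i \approx -2.2361 \cdot 10^{5} + 1.0 i$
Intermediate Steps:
$Z{\left(Q \right)} = 2 + i$ ($Z{\left(Q \right)} = 2 + \sqrt{\left(Q - Q\right) - 1} = 2 + \sqrt{0 - 1} = 2 + \sqrt{-1} = 2 + i$)
$Z{\left(1 \right)} + 738 S = \left(2 + i\right) + 738 \left(-303\right) = \left(2 + i\right) - 223614 = -223612 + i$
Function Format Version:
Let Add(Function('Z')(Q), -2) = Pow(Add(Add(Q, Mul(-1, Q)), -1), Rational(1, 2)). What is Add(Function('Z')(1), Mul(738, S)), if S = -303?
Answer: Add(-223612, I) ≈ Add(-2.2361e+5, Mul(1.0000, I))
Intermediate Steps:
Function('Z')(Q) = Add(2, I) (Function('Z')(Q) = Add(2, Pow(Add(Add(Q, Mul(-1, Q)), -1), Rational(1, 2))) = Add(2, Pow(Add(0, -1), Rational(1, 2))) = Add(2, Pow(-1, Rational(1, 2))) = Add(2, I))
Add(Function('Z')(1), Mul(738, S)) = Add(Add(2, I), Mul(738, -303)) = Add(Add(2, I), -223614) = Add(-223612, I)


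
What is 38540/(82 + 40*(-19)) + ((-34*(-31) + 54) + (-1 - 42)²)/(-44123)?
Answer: -851252633/14957697 ≈ -56.911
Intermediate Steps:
38540/(82 + 40*(-19)) + ((-34*(-31) + 54) + (-1 - 42)²)/(-44123) = 38540/(82 - 760) + ((1054 + 54) + (-43)²)*(-1/44123) = 38540/(-678) + (1108 + 1849)*(-1/44123) = 38540*(-1/678) + 2957*(-1/44123) = -19270/339 - 2957/44123 = -851252633/14957697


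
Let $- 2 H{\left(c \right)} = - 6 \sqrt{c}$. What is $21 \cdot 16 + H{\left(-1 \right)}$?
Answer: $336 + 3 i \approx 336.0 + 3.0 i$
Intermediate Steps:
$H{\left(c \right)} = 3 \sqrt{c}$ ($H{\left(c \right)} = - \frac{\left(-6\right) \sqrt{c}}{2} = 3 \sqrt{c}$)
$21 \cdot 16 + H{\left(-1 \right)} = 21 \cdot 16 + 3 \sqrt{-1} = 336 + 3 i$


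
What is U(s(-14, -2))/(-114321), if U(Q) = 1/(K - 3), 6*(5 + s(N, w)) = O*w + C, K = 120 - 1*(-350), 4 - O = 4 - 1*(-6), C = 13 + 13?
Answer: -1/53387907 ≈ -1.8731e-8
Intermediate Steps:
C = 26
O = -6 (O = 4 - (4 - 1*(-6)) = 4 - (4 + 6) = 4 - 1*10 = 4 - 10 = -6)
K = 470 (K = 120 + 350 = 470)
s(N, w) = -⅔ - w (s(N, w) = -5 + (-6*w + 26)/6 = -5 + (26 - 6*w)/6 = -5 + (13/3 - w) = -⅔ - w)
U(Q) = 1/467 (U(Q) = 1/(470 - 3) = 1/467)
U(s(-14, -2))/(-114321) = (1/467)/(-114321) = (1/467)*(-1/114321) = -1/53387907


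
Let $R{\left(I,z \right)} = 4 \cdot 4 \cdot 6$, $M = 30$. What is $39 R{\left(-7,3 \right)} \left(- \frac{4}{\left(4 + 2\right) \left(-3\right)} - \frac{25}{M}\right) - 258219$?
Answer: $-260507$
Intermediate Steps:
$R{\left(I,z \right)} = 96$ ($R{\left(I,z \right)} = 16 \cdot 6 = 96$)
$39 R{\left(-7,3 \right)} \left(- \frac{4}{\left(4 + 2\right) \left(-3\right)} - \frac{25}{M}\right) - 258219 = 39 \cdot 96 \left(- \frac{4}{\left(4 + 2\right) \left(-3\right)} - \frac{25}{30}\right) - 258219 = 3744 \left(- \frac{4}{6 \left(-3\right)} - \frac{5}{6}\right) - 258219 = 3744 \left(- \frac{4}{-18} - \frac{5}{6}\right) - 258219 = 3744 \left(\left(-4\right) \left(- \frac{1}{18}\right) - \frac{5}{6}\right) - 258219 = 3744 \left(\frac{2}{9} - \frac{5}{6}\right) - 258219 = 3744 \left(- \frac{11}{18}\right) - 258219 = -2288 - 258219 = -260507$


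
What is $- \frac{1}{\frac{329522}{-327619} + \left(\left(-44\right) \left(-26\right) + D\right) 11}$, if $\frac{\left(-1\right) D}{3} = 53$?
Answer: $- \frac{327619}{3549422343} \approx -9.2302 \cdot 10^{-5}$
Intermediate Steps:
$D = -159$ ($D = \left(-3\right) 53 = -159$)
$- \frac{1}{\frac{329522}{-327619} + \left(\left(-44\right) \left(-26\right) + D\right) 11} = - \frac{1}{\frac{329522}{-327619} + \left(\left(-44\right) \left(-26\right) - 159\right) 11} = - \frac{1}{329522 \left(- \frac{1}{327619}\right) + \left(1144 - 159\right) 11} = - \frac{1}{- \frac{329522}{327619} + 985 \cdot 11} = - \frac{1}{- \frac{329522}{327619} + 10835} = - \frac{1}{\frac{3549422343}{327619}} = \left(-1\right) \frac{327619}{3549422343} = - \frac{327619}{3549422343}$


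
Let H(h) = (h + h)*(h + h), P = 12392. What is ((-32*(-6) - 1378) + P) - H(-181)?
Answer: -119838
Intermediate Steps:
H(h) = 4*h**2 (H(h) = (2*h)*(2*h) = 4*h**2)
((-32*(-6) - 1378) + P) - H(-181) = ((-32*(-6) - 1378) + 12392) - 4*(-181)**2 = ((192 - 1378) + 12392) - 4*32761 = (-1186 + 12392) - 1*131044 = 11206 - 131044 = -119838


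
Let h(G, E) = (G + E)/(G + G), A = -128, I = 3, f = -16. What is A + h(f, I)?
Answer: -4083/32 ≈ -127.59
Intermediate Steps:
h(G, E) = (E + G)/(2*G) (h(G, E) = (E + G)/((2*G)) = (E + G)*(1/(2*G)) = (E + G)/(2*G))
A + h(f, I) = -128 + (½)*(3 - 16)/(-16) = -128 + (½)*(-1/16)*(-13) = -128 + 13/32 = -4083/32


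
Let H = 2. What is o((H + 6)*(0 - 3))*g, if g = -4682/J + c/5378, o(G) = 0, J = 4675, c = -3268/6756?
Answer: 0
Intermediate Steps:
c = -817/1689 (c = -3268*1/6756 = -817/1689 ≈ -0.48372)
g = -42532494919/42465091350 (g = -4682/4675 - 817/1689/5378 = -4682*1/4675 - 817/1689*1/5378 = -4682/4675 - 817/9083442 = -42532494919/42465091350 ≈ -1.0016)
o((H + 6)*(0 - 3))*g = 0*(-42532494919/42465091350) = 0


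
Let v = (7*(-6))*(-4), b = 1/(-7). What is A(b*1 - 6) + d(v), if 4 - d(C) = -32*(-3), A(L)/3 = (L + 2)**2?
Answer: -1985/49 ≈ -40.510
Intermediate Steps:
b = -1/7 (b = 1*(-1/7) = -1/7 ≈ -0.14286)
v = 168 (v = -42*(-4) = 168)
A(L) = 3*(2 + L)**2 (A(L) = 3*(L + 2)**2 = 3*(2 + L)**2)
d(C) = -92 (d(C) = 4 - (-32)*(-3) = 4 - 1*96 = 4 - 96 = -92)
A(b*1 - 6) + d(v) = 3*(2 + (-1/7*1 - 6))**2 - 92 = 3*(2 + (-1/7 - 6))**2 - 92 = 3*(2 - 43/7)**2 - 92 = 3*(-29/7)**2 - 92 = 3*(841/49) - 92 = 2523/49 - 92 = -1985/49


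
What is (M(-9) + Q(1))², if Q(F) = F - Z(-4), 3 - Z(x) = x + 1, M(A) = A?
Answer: 196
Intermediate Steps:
Z(x) = 2 - x (Z(x) = 3 - (x + 1) = 3 - (1 + x) = 3 + (-1 - x) = 2 - x)
Q(F) = -6 + F (Q(F) = F - (2 - 1*(-4)) = F - (2 + 4) = F - 1*6 = F - 6 = -6 + F)
(M(-9) + Q(1))² = (-9 + (-6 + 1))² = (-9 - 5)² = (-14)² = 196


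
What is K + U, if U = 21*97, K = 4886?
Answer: 6923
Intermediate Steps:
U = 2037
K + U = 4886 + 2037 = 6923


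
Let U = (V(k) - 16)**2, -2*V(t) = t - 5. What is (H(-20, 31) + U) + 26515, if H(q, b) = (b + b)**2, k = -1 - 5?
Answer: 121877/4 ≈ 30469.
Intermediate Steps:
k = -6
V(t) = 5/2 - t/2 (V(t) = -(t - 5)/2 = -(-5 + t)/2 = 5/2 - t/2)
H(q, b) = 4*b**2 (H(q, b) = (2*b)**2 = 4*b**2)
U = 441/4 (U = ((5/2 - 1/2*(-6)) - 16)**2 = ((5/2 + 3) - 16)**2 = (11/2 - 16)**2 = (-21/2)**2 = 441/4 ≈ 110.25)
(H(-20, 31) + U) + 26515 = (4*31**2 + 441/4) + 26515 = (4*961 + 441/4) + 26515 = (3844 + 441/4) + 26515 = 15817/4 + 26515 = 121877/4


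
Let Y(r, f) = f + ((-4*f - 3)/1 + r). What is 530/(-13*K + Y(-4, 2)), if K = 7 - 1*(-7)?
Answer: -106/39 ≈ -2.7179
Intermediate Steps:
K = 14 (K = 7 + 7 = 14)
Y(r, f) = -3 + r - 3*f (Y(r, f) = f + ((-3 - 4*f)*1 + r) = f + ((-3 - 4*f) + r) = f + (-3 + r - 4*f) = -3 + r - 3*f)
530/(-13*K + Y(-4, 2)) = 530/(-13*14 + (-3 - 4 - 3*2)) = 530/(-182 + (-3 - 4 - 6)) = 530/(-182 - 13) = 530/(-195) = 530*(-1/195) = -106/39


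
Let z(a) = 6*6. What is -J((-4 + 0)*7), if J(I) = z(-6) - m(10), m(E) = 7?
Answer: -29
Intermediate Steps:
z(a) = 36
J(I) = 29 (J(I) = 36 - 1*7 = 36 - 7 = 29)
-J((-4 + 0)*7) = -1*29 = -29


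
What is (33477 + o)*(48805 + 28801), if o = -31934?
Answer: 119746058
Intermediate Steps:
(33477 + o)*(48805 + 28801) = (33477 - 31934)*(48805 + 28801) = 1543*77606 = 119746058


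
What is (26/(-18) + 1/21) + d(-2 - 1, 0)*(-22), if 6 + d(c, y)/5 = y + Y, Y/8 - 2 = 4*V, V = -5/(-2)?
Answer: -623788/63 ≈ -9901.4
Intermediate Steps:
V = 5/2 (V = -5*(-1/2) = 5/2 ≈ 2.5000)
Y = 96 (Y = 16 + 8*(4*(5/2)) = 16 + 8*10 = 16 + 80 = 96)
d(c, y) = 450 + 5*y (d(c, y) = -30 + 5*(y + 96) = -30 + 5*(96 + y) = -30 + (480 + 5*y) = 450 + 5*y)
(26/(-18) + 1/21) + d(-2 - 1, 0)*(-22) = (26/(-18) + 1/21) + (450 + 5*0)*(-22) = (26*(-1/18) + 1*(1/21)) + (450 + 0)*(-22) = (-13/9 + 1/21) + 450*(-22) = -88/63 - 9900 = -623788/63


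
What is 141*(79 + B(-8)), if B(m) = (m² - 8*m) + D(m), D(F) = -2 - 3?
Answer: 28482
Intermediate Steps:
D(F) = -5
B(m) = -5 + m² - 8*m (B(m) = (m² - 8*m) - 5 = -5 + m² - 8*m)
141*(79 + B(-8)) = 141*(79 + (-5 + (-8)² - 8*(-8))) = 141*(79 + (-5 + 64 + 64)) = 141*(79 + 123) = 141*202 = 28482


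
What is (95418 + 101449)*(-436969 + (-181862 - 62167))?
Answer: -134066033266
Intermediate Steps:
(95418 + 101449)*(-436969 + (-181862 - 62167)) = 196867*(-436969 - 244029) = 196867*(-680998) = -134066033266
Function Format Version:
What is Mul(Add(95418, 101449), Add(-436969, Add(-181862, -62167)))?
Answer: -134066033266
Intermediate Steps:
Mul(Add(95418, 101449), Add(-436969, Add(-181862, -62167))) = Mul(196867, Add(-436969, -244029)) = Mul(196867, -680998) = -134066033266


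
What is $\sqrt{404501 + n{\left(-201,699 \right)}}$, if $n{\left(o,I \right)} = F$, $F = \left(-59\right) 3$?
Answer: $2 \sqrt{101081} \approx 635.87$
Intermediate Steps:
$F = -177$
$n{\left(o,I \right)} = -177$
$\sqrt{404501 + n{\left(-201,699 \right)}} = \sqrt{404501 - 177} = \sqrt{404324} = 2 \sqrt{101081}$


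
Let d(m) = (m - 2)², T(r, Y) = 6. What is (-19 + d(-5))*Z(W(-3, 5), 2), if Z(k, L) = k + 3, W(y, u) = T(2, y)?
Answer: 270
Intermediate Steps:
W(y, u) = 6
Z(k, L) = 3 + k
d(m) = (-2 + m)²
(-19 + d(-5))*Z(W(-3, 5), 2) = (-19 + (-2 - 5)²)*(3 + 6) = (-19 + (-7)²)*9 = (-19 + 49)*9 = 30*9 = 270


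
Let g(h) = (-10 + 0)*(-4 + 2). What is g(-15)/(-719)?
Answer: -20/719 ≈ -0.027816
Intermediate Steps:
g(h) = 20 (g(h) = -10*(-2) = 20)
g(-15)/(-719) = 20/(-719) = 20*(-1/719) = -20/719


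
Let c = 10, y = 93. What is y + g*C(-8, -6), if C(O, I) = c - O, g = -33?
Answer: -501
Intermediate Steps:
C(O, I) = 10 - O
y + g*C(-8, -6) = 93 - 33*(10 - 1*(-8)) = 93 - 33*(10 + 8) = 93 - 33*18 = 93 - 594 = -501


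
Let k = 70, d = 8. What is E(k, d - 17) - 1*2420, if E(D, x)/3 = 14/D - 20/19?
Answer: -230143/95 ≈ -2422.6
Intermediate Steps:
E(D, x) = -60/19 + 42/D (E(D, x) = 3*(14/D - 20/19) = 3*(-20/19 + 14/D) = -60/19 + 42/D)
E(k, d - 17) - 1*2420 = (-60/19 + 42/70) - 1*2420 = (-60/19 + 42*(1/70)) - 2420 = (-60/19 + ⅗) - 2420 = -243/95 - 2420 = -230143/95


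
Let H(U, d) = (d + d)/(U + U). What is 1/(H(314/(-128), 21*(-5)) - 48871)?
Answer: -157/7666027 ≈ -2.0480e-5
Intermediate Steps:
H(U, d) = d/U (H(U, d) = (2*d)/((2*U)) = (2*d)*(1/(2*U)) = d/U)
1/(H(314/(-128), 21*(-5)) - 48871) = 1/((21*(-5))/((314/(-128))) - 48871) = 1/(-105/(314*(-1/128)) - 48871) = 1/(-105/(-157/64) - 48871) = 1/(-105*(-64/157) - 48871) = 1/(6720/157 - 48871) = 1/(-7666027/157) = -157/7666027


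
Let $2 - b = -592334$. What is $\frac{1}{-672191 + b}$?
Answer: $- \frac{1}{79855} \approx -1.2523 \cdot 10^{-5}$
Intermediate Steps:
$b = 592336$ ($b = 2 - -592334 = 2 + 592334 = 592336$)
$\frac{1}{-672191 + b} = \frac{1}{-672191 + 592336} = \frac{1}{-79855} = - \frac{1}{79855}$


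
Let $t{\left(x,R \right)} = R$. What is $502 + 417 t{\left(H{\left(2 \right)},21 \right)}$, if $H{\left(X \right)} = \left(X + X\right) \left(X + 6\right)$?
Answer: $9259$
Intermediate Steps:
$H{\left(X \right)} = 2 X \left(6 + X\right)$
$502 + 417 t{\left(H{\left(2 \right)},21 \right)} = 502 + 417 \cdot 21 = 502 + 8757 = 9259$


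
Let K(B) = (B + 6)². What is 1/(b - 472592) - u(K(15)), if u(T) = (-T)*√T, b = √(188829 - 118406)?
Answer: 2068380708315109/223343128041 - √70423/223343128041 ≈ 9261.0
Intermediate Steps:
b = √70423 ≈ 265.37
K(B) = (6 + B)²
u(T) = -T^(3/2)
1/(b - 472592) - u(K(15)) = 1/(√70423 - 472592) - (-1)*((6 + 15)²)^(3/2) = 1/(-472592 + √70423) - (-1)*(21²)^(3/2) = 1/(-472592 + √70423) - (-1)*441^(3/2) = 1/(-472592 + √70423) - (-1)*9261 = 1/(-472592 + √70423) - 1*(-9261) = 1/(-472592 + √70423) + 9261 = 9261 + 1/(-472592 + √70423)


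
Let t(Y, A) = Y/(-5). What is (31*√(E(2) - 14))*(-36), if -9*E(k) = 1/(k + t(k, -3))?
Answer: -93*I*√2026 ≈ -4186.0*I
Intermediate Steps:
t(Y, A) = -Y/5 (t(Y, A) = Y*(-⅕) = -Y/5)
E(k) = -5/(36*k) (E(k) = -1/(9*(k - k/5)) = -5/(4*k)/9 = -5/(36*k))
(31*√(E(2) - 14))*(-36) = (31*√(-5/36/2 - 14))*(-36) = (31*√(-5/36*½ - 14))*(-36) = (31*√(-5/72 - 14))*(-36) = (31*√(-1013/72))*(-36) = (31*(I*√2026/12))*(-36) = (31*I*√2026/12)*(-36) = -93*I*√2026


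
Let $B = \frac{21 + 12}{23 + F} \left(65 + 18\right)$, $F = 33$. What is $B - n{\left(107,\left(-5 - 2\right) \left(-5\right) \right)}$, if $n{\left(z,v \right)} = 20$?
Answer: $\frac{1619}{56} \approx 28.911$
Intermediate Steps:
$B = \frac{2739}{56}$ ($B = \frac{21 + 12}{23 + 33} \left(65 + 18\right) = \frac{33}{56} \cdot 83 = \frac{2739}{56} \approx 48.911$)
$B - n{\left(107,\left(-5 - 2\right) \left(-5\right) \right)} = \frac{2739}{56} - 20 = \frac{1619}{56}$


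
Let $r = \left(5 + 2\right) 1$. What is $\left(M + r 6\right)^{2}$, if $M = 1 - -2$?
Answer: $2025$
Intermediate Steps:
$r = 7$ ($r = 7 \cdot 1 = 7$)
$M = 3$ ($M = 1 + 2 = 3$)
$\left(M + r 6\right)^{2} = \left(3 + 7 \cdot 6\right)^{2} = \left(3 + 42\right)^{2} = 45^{2} = 2025$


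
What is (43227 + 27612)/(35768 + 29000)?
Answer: 70839/64768 ≈ 1.0937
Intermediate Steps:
(43227 + 27612)/(35768 + 29000) = 70839/64768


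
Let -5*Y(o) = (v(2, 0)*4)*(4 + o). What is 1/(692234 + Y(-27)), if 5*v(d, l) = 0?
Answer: 1/692234 ≈ 1.4446e-6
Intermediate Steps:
v(d, l) = 0 (v(d, l) = (⅕)*0 = 0)
Y(o) = 0 (Y(o) = -0*4*(4 + o)/5 = -0*(4 + o) = -⅕*0 = 0)
1/(692234 + Y(-27)) = 1/(692234 + 0) = 1/692234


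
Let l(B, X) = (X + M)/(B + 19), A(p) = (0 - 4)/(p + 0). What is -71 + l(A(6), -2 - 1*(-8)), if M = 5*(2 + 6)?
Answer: -3767/55 ≈ -68.491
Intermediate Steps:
M = 40 (M = 5*8 = 40)
A(p) = -4/p
l(B, X) = (40 + X)/(19 + B) (l(B, X) = (X + 40)/(B + 19) = (40 + X)/(19 + B))
-71 + l(A(6), -2 - 1*(-8)) = -71 + (40 + (-2 - 1*(-8)))/(19 - 4/6) = -71 + (40 + (-2 + 8))/(19 - 4*⅙) = -71 + (40 + 6)/(19 - ⅔) = -71 + 46/(55/3) = -71 + (3/55)*46 = -71 + 138/55 = -3767/55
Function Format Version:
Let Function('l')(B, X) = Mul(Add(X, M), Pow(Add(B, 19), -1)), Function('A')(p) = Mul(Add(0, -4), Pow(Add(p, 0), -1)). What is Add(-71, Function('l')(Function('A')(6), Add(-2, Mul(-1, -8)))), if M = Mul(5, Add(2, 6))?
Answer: Rational(-3767, 55) ≈ -68.491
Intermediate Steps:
M = 40 (M = Mul(5, 8) = 40)
Function('A')(p) = Mul(-4, Pow(p, -1))
Function('l')(B, X) = Mul(Pow(Add(19, B), -1), Add(40, X)) (Function('l')(B, X) = Mul(Add(X, 40), Pow(Add(B, 19), -1)) = Mul(Add(40, X), Pow(Add(19, B), -1)) = Mul(Pow(Add(19, B), -1), Add(40, X)))
Add(-71, Function('l')(Function('A')(6), Add(-2, Mul(-1, -8)))) = Add(-71, Mul(Pow(Add(19, Mul(-4, Pow(6, -1))), -1), Add(40, Add(-2, Mul(-1, -8))))) = Add(-71, Mul(Pow(Add(19, Mul(-4, Rational(1, 6))), -1), Add(40, Add(-2, 8)))) = Add(-71, Mul(Pow(Add(19, Rational(-2, 3)), -1), Add(40, 6))) = Add(-71, Mul(Pow(Rational(55, 3), -1), 46)) = Add(-71, Mul(Rational(3, 55), 46)) = Add(-71, Rational(138, 55)) = Rational(-3767, 55)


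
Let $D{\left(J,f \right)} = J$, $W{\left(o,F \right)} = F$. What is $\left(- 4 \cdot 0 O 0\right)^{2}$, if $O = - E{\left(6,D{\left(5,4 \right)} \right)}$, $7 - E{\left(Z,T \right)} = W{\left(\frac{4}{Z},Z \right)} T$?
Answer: $0$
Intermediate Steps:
$E{\left(Z,T \right)} = 7 - T Z$ ($E{\left(Z,T \right)} = 7 - Z T = 7 - T Z$)
$O = 23$ ($O = - (7 - 5 \cdot 6) = - (7 - 30) = \left(-1\right) \left(-23\right) = 23$)
$\left(- 4 \cdot 0 O 0\right)^{2} = \left(- 4 \cdot 0 \cdot 23 \cdot 0\right)^{2} = \left(\left(-4\right) 0 \cdot 0\right)^{2} = \left(0 \cdot 0\right)^{2} = 0^{2} = 0$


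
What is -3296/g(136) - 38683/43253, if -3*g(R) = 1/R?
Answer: 58165211621/43253 ≈ 1.3448e+6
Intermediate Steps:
g(R) = -1/(3*R)
-3296/g(136) - 38683/43253 = -3296/((-⅓/136)) - 38683/43253 = -3296/((-⅓*1/136)) - 38683*1/43253 = -3296/(-1/408) - 38683/43253 = -3296*(-408) - 38683/43253 = 1344768 - 38683/43253 = 58165211621/43253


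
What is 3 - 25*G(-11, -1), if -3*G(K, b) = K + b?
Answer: -97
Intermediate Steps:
G(K, b) = -K/3 - b/3 (G(K, b) = -(K + b)/3 = -K/3 - b/3)
3 - 25*G(-11, -1) = 3 - 25*(-⅓*(-11) - ⅓*(-1)) = 3 - 25*(11/3 + ⅓) = 3 - 25*4 = 3 - 100 = -97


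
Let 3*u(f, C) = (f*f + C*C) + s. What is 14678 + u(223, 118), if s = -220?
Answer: 107467/3 ≈ 35822.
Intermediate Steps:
u(f, C) = -220/3 + C²/3 + f²/3 (u(f, C) = ((f*f + C*C) - 220)/3 = ((f² + C²) - 220)/3 = ((C² + f²) - 220)/3 = (-220 + C² + f²)/3 = -220/3 + C²/3 + f²/3)
14678 + u(223, 118) = 14678 + (-220/3 + (⅓)*118² + (⅓)*223²) = 14678 + (-220/3 + (⅓)*13924 + (⅓)*49729) = 14678 + (-220/3 + 13924/3 + 49729/3) = 14678 + 63433/3 = 107467/3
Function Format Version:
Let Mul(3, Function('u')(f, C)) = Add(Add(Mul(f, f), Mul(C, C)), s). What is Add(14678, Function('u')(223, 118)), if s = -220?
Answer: Rational(107467, 3) ≈ 35822.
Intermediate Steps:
Function('u')(f, C) = Add(Rational(-220, 3), Mul(Rational(1, 3), Pow(C, 2)), Mul(Rational(1, 3), Pow(f, 2))) (Function('u')(f, C) = Mul(Rational(1, 3), Add(Add(Mul(f, f), Mul(C, C)), -220)) = Mul(Rational(1, 3), Add(Add(Pow(f, 2), Pow(C, 2)), -220)) = Mul(Rational(1, 3), Add(Add(Pow(C, 2), Pow(f, 2)), -220)) = Mul(Rational(1, 3), Add(-220, Pow(C, 2), Pow(f, 2))) = Add(Rational(-220, 3), Mul(Rational(1, 3), Pow(C, 2)), Mul(Rational(1, 3), Pow(f, 2))))
Add(14678, Function('u')(223, 118)) = Add(14678, Add(Rational(-220, 3), Mul(Rational(1, 3), Pow(118, 2)), Mul(Rational(1, 3), Pow(223, 2)))) = Add(14678, Add(Rational(-220, 3), Mul(Rational(1, 3), 13924), Mul(Rational(1, 3), 49729))) = Add(14678, Add(Rational(-220, 3), Rational(13924, 3), Rational(49729, 3))) = Add(14678, Rational(63433, 3)) = Rational(107467, 3)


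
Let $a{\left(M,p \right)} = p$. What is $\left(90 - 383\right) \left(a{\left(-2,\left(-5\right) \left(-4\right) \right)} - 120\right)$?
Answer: $29300$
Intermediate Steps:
$\left(90 - 383\right) \left(a{\left(-2,\left(-5\right) \left(-4\right) \right)} - 120\right) = \left(90 - 383\right) \left(\left(-5\right) \left(-4\right) - 120\right) = - 293 \left(20 - 120\right) = \left(-293\right) \left(-100\right) = 29300$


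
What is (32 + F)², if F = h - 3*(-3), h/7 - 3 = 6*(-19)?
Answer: 541696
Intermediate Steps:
h = -777 (h = 21 + 7*(6*(-19)) = 21 + 7*(-114) = 21 - 798 = -777)
F = -768 (F = -777 - 3*(-3) = -777 - 1*(-9) = -777 + 9 = -768)
(32 + F)² = (32 - 768)² = (-736)² = 541696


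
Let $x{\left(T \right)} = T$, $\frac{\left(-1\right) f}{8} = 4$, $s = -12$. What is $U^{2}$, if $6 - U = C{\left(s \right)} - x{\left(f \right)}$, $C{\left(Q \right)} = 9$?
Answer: $1225$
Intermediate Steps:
$f = -32$ ($f = \left(-8\right) 4 = -32$)
$U = -35$ ($U = 6 - \left(9 - -32\right) = 6 - \left(9 + 32\right) = 6 - 41 = -35$)
$U^{2} = \left(-35\right)^{2} = 1225$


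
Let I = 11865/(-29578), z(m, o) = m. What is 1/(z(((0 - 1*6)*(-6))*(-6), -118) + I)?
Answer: -29578/6400713 ≈ -0.0046210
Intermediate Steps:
I = -11865/29578 (I = 11865*(-1/29578) = -11865/29578 ≈ -0.40114)
1/(z(((0 - 1*6)*(-6))*(-6), -118) + I) = 1/(((0 - 1*6)*(-6))*(-6) - 11865/29578) = 1/(((0 - 6)*(-6))*(-6) - 11865/29578) = 1/(-6*(-6)*(-6) - 11865/29578) = 1/(36*(-6) - 11865/29578) = 1/(-216 - 11865/29578) = 1/(-6400713/29578) = -29578/6400713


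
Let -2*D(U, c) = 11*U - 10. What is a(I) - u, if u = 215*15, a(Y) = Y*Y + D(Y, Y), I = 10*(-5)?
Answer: -445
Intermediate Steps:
D(U, c) = 5 - 11*U/2 (D(U, c) = -(11*U - 10)/2 = -(-10 + 11*U)/2 = 5 - 11*U/2)
I = -50
a(Y) = 5 + Y**2 - 11*Y/2 (a(Y) = Y*Y + (5 - 11*Y/2) = Y**2 + (5 - 11*Y/2) = 5 + Y**2 - 11*Y/2)
u = 3225
a(I) - u = (5 + (-50)**2 - 11/2*(-50)) - 1*3225 = (5 + 2500 + 275) - 3225 = 2780 - 3225 = -445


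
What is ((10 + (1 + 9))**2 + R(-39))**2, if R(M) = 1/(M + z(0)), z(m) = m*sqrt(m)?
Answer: 243328801/1521 ≈ 1.5998e+5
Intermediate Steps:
z(m) = m**(3/2)
R(M) = 1/M (R(M) = 1/(M + 0**(3/2)) = 1/(M + 0) = 1/M)
((10 + (1 + 9))**2 + R(-39))**2 = ((10 + (1 + 9))**2 + 1/(-39))**2 = ((10 + 10)**2 - 1/39)**2 = (20**2 - 1/39)**2 = (400 - 1/39)**2 = (15599/39)**2 = 243328801/1521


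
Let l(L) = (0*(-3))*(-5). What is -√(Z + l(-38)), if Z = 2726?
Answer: -√2726 ≈ -52.211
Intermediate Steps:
l(L) = 0 (l(L) = 0*(-5) = 0)
-√(Z + l(-38)) = -√(2726 + 0) = -√2726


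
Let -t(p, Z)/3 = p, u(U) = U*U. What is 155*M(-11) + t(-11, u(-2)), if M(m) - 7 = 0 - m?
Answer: 2823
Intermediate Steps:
u(U) = U**2
t(p, Z) = -3*p
M(m) = 7 - m (M(m) = 7 + (0 - m) = 7 - m)
155*M(-11) + t(-11, u(-2)) = 155*(7 - 1*(-11)) - 3*(-11) = 155*(7 + 11) + 33 = 155*18 + 33 = 2790 + 33 = 2823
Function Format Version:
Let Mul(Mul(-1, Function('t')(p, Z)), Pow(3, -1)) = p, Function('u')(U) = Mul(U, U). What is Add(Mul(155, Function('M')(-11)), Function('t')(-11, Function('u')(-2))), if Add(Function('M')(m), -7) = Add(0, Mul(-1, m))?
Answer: 2823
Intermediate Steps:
Function('u')(U) = Pow(U, 2)
Function('t')(p, Z) = Mul(-3, p)
Function('M')(m) = Add(7, Mul(-1, m)) (Function('M')(m) = Add(7, Add(0, Mul(-1, m))) = Add(7, Mul(-1, m)))
Add(Mul(155, Function('M')(-11)), Function('t')(-11, Function('u')(-2))) = Add(Mul(155, Add(7, Mul(-1, -11))), Mul(-3, -11)) = Add(Mul(155, Add(7, 11)), 33) = Add(Mul(155, 18), 33) = Add(2790, 33) = 2823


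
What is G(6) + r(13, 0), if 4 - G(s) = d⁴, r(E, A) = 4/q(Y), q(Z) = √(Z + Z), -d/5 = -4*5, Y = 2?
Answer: -99999994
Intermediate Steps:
d = 100 (d = -(-20)*5 = -5*(-20) = 100)
q(Z) = √2*√Z (q(Z) = √(2*Z) = √2*√Z)
r(E, A) = 2 (r(E, A) = 4/((√2*√2)) = 4/2 = 4*(½) = 2)
G(s) = -99999996 (G(s) = 4 - 1*100⁴ = 4 - 1*100000000 = 4 - 100000000 = -99999996)
G(6) + r(13, 0) = -99999996 + 2 = -99999994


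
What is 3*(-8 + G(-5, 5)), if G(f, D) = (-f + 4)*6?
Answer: 138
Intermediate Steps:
G(f, D) = 24 - 6*f (G(f, D) = (4 - f)*6 = 24 - 6*f)
3*(-8 + G(-5, 5)) = 3*(-8 + (24 - 6*(-5))) = 3*(-8 + (24 + 30)) = 3*(-8 + 54) = 3*46 = 138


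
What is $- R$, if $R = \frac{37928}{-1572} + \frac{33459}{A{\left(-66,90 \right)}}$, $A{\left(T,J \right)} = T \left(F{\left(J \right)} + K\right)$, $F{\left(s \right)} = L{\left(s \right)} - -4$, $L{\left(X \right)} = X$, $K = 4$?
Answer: $\frac{24826321}{847308} \approx 29.3$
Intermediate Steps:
$F{\left(s \right)} = 4 + s$ ($F{\left(s \right)} = s - -4 = s + 4 = 4 + s$)
$A{\left(T,J \right)} = T \left(8 + J\right)$ ($A{\left(T,J \right)} = T \left(\left(4 + J\right) + 4\right) = T \left(8 + J\right)$)
$R = - \frac{24826321}{847308}$ ($R = \frac{37928}{-1572} + \frac{33459}{\left(-66\right) \left(8 + 90\right)} = 37928 \left(- \frac{1}{1572}\right) + \frac{33459}{\left(-66\right) 98} = - \frac{9482}{393} + \frac{33459}{-6468} = - \frac{9482}{393} + 33459 \left(- \frac{1}{6468}\right) = - \frac{9482}{393} - \frac{11153}{2156} = - \frac{24826321}{847308} \approx -29.3$)
$- R = \left(-1\right) \left(- \frac{24826321}{847308}\right) = \frac{24826321}{847308}$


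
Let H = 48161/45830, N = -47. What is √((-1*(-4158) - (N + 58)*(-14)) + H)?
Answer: √9059084155430/45830 ≈ 65.674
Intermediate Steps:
H = 48161/45830 (H = 48161*(1/45830) = 48161/45830 ≈ 1.0509)
√((-1*(-4158) - (N + 58)*(-14)) + H) = √((-1*(-4158) - (-47 + 58)*(-14)) + 48161/45830) = √((4158 - 11*(-14)) + 48161/45830) = √((4158 - 1*(-154)) + 48161/45830) = √((4158 + 154) + 48161/45830) = √(4312 + 48161/45830) = √(197667121/45830) = √9059084155430/45830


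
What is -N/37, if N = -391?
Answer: 391/37 ≈ 10.568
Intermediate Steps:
-N/37 = -(-391)/37 = -1*(-391/37) = 391/37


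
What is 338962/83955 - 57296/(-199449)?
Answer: 24138639206/5581580265 ≈ 4.3247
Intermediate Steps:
338962/83955 - 57296/(-199449) = 338962*(1/83955) - 57296*(-1/199449) = 338962/83955 + 57296/199449 = 24138639206/5581580265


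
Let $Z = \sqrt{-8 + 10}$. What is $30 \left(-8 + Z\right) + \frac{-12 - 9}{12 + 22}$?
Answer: $- \frac{8181}{34} + 30 \sqrt{2} \approx -198.19$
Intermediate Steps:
$Z = \sqrt{2} \approx 1.4142$
$30 \left(-8 + Z\right) + \frac{-12 - 9}{12 + 22} = 30 \left(-8 + \sqrt{2}\right) + \frac{-12 - 9}{12 + 22} = \left(-240 + 30 \sqrt{2}\right) - \frac{21}{34} = - \frac{8181}{34} + 30 \sqrt{2}$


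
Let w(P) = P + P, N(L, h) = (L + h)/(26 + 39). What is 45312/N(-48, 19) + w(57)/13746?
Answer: -232677101/2291 ≈ -1.0156e+5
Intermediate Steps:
N(L, h) = L/65 + h/65 (N(L, h) = (L + h)/65 = (L + h)*(1/65) = L/65 + h/65)
w(P) = 2*P
45312/N(-48, 19) + w(57)/13746 = 45312/((1/65)*(-48) + (1/65)*19) + (2*57)/13746 = 45312/(-48/65 + 19/65) + 114*(1/13746) = 45312/(-29/65) + 19/2291 = 45312*(-65/29) + 19/2291 = -2945280/29 + 19/2291 = -232677101/2291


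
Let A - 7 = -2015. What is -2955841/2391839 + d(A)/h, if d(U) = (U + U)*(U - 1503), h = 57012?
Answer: 8389208114143/34090881267 ≈ 246.08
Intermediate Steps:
A = -2008 (A = 7 - 2015 = -2008)
d(U) = 2*U*(-1503 + U) (d(U) = (2*U)*(-1503 + U) = 2*U*(-1503 + U))
-2955841/2391839 + d(A)/h = -2955841/2391839 + (2*(-2008)*(-1503 - 2008))/57012 = -2955841*1/2391839 + (2*(-2008)*(-3511))*(1/57012) = -2955841/2391839 + 14100176*(1/57012) = -2955841/2391839 + 3525044/14253 = 8389208114143/34090881267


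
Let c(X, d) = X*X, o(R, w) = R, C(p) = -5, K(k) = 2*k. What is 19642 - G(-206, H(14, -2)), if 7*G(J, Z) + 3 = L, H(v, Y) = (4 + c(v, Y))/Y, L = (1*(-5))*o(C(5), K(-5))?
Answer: 137472/7 ≈ 19639.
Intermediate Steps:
c(X, d) = X**2
L = 25 (L = (1*(-5))*(-5) = -5*(-5) = 25)
H(v, Y) = (4 + v**2)/Y
G(J, Z) = 22/7 (G(J, Z) = -3/7 + (1/7)*25 = -3/7 + 25/7 = 22/7)
19642 - G(-206, H(14, -2)) = 19642 - 1*22/7 = 19642 - 22/7 = 137472/7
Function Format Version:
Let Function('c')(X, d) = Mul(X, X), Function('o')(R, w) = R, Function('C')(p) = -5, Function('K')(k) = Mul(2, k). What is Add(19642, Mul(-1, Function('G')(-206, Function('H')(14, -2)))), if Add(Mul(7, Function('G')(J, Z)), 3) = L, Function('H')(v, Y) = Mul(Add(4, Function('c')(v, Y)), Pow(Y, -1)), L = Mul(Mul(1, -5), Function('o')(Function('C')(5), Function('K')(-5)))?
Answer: Rational(137472, 7) ≈ 19639.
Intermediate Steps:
Function('c')(X, d) = Pow(X, 2)
L = 25 (L = Mul(Mul(1, -5), -5) = Mul(-5, -5) = 25)
Function('H')(v, Y) = Mul(Pow(Y, -1), Add(4, Pow(v, 2))) (Function('H')(v, Y) = Mul(Add(4, Pow(v, 2)), Pow(Y, -1)) = Mul(Pow(Y, -1), Add(4, Pow(v, 2))))
Function('G')(J, Z) = Rational(22, 7) (Function('G')(J, Z) = Add(Rational(-3, 7), Mul(Rational(1, 7), 25)) = Add(Rational(-3, 7), Rational(25, 7)) = Rational(22, 7))
Add(19642, Mul(-1, Function('G')(-206, Function('H')(14, -2)))) = Add(19642, Mul(-1, Rational(22, 7))) = Add(19642, Rational(-22, 7)) = Rational(137472, 7)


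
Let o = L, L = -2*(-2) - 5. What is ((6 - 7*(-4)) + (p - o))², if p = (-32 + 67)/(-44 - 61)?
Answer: 10816/9 ≈ 1201.8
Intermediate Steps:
L = -1 (L = 4 - 5 = -1)
o = -1
p = -⅓ (p = 35/(-105) = 35*(-1/105) = -⅓ ≈ -0.33333)
((6 - 7*(-4)) + (p - o))² = ((6 - 7*(-4)) + (-⅓ - 1*(-1)))² = ((6 + 28) + (-⅓ + 1))² = (34 + ⅔)² = (104/3)² = 10816/9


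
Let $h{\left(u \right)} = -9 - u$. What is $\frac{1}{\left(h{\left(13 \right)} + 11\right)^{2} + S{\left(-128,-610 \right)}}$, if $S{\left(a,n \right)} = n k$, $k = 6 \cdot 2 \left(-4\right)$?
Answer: $\frac{1}{29401} \approx 3.4012 \cdot 10^{-5}$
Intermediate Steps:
$k = -48$ ($k = 12 \left(-4\right) = -48$)
$S{\left(a,n \right)} = - 48 n$ ($S{\left(a,n \right)} = n \left(-48\right) = - 48 n$)
$\frac{1}{\left(h{\left(13 \right)} + 11\right)^{2} + S{\left(-128,-610 \right)}} = \frac{1}{\left(\left(-9 - 13\right) + 11\right)^{2} - -29280} = \frac{1}{\left(\left(-9 - 13\right) + 11\right)^{2} + 29280} = \frac{1}{\left(-22 + 11\right)^{2} + 29280} = \frac{1}{\left(-11\right)^{2} + 29280} = \frac{1}{121 + 29280} = \frac{1}{29401}$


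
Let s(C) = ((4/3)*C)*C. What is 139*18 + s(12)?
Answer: 2694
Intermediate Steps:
s(C) = 4*C²/3 (s(C) = ((4*(⅓))*C)*C = (4*C/3)*C = 4*C²/3)
139*18 + s(12) = 139*18 + (4/3)*12² = 2502 + (4/3)*144 = 2502 + 192 = 2694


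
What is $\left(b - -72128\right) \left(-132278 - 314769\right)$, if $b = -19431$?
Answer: $-23558035759$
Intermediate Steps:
$\left(b - -72128\right) \left(-132278 - 314769\right) = \left(-19431 - -72128\right) \left(-132278 - 314769\right) = \left(-19431 + 72128\right) \left(-447047\right) = 52697 \left(-447047\right) = -23558035759$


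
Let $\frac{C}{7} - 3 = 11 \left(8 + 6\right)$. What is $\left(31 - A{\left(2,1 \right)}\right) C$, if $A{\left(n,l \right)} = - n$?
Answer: $36267$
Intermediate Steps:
$C = 1099$ ($C = 21 + 7 \cdot 11 \left(8 + 6\right) = 21 + 7 \cdot 11 \cdot 14 = 21 + 7 \cdot 154 = 21 + 1078 = 1099$)
$\left(31 - A{\left(2,1 \right)}\right) C = \left(31 - \left(-1\right) 2\right) 1099 = \left(31 - -2\right) 1099 = \left(31 + 2\right) 1099 = 33 \cdot 1099 = 36267$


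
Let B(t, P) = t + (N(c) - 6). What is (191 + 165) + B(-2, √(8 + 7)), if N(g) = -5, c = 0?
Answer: 343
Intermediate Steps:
B(t, P) = -11 + t (B(t, P) = t + (-5 - 6) = t - 11 = -11 + t)
(191 + 165) + B(-2, √(8 + 7)) = (191 + 165) + (-11 - 2) = 356 - 13 = 343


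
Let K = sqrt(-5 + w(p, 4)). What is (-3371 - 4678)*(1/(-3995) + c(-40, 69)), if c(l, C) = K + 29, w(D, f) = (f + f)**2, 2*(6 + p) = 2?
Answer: -932508846/3995 - 8049*sqrt(59) ≈ -2.9524e+5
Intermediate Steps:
p = -5 (p = -6 + (1/2)*2 = -6 + 1 = -5)
w(D, f) = 4*f**2 (w(D, f) = (2*f)**2 = 4*f**2)
K = sqrt(59) (K = sqrt(-5 + 4*4**2) = sqrt(-5 + 4*16) = sqrt(-5 + 64) = sqrt(59) ≈ 7.6811)
c(l, C) = 29 + sqrt(59) (c(l, C) = sqrt(59) + 29 = 29 + sqrt(59))
(-3371 - 4678)*(1/(-3995) + c(-40, 69)) = (-3371 - 4678)*(1/(-3995) + (29 + sqrt(59))) = -8049*(-1/3995 + (29 + sqrt(59))) = -8049*(115854/3995 + sqrt(59)) = -932508846/3995 - 8049*sqrt(59)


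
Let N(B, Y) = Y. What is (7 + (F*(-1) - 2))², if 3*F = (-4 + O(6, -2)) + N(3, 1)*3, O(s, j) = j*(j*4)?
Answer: 0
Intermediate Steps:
O(s, j) = 4*j² (O(s, j) = j*(4*j) = 4*j²)
F = 5 (F = ((-4 + 4*(-2)²) + 1*3)/3 = ((-4 + 4*4) + 3)/3 = ((-4 + 16) + 3)/3 = (12 + 3)/3 = (⅓)*15 = 5)
(7 + (F*(-1) - 2))² = (7 + (5*(-1) - 2))² = (7 + (-5 - 2))² = (7 - 7)² = 0² = 0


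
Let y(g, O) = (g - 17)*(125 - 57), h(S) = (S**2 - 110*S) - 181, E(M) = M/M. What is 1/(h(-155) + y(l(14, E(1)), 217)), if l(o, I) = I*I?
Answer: 1/39806 ≈ 2.5122e-5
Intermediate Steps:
E(M) = 1
h(S) = -181 + S**2 - 110*S
l(o, I) = I**2
y(g, O) = -1156 + 68*g (y(g, O) = (-17 + g)*68 = -1156 + 68*g)
1/(h(-155) + y(l(14, E(1)), 217)) = 1/((-181 + (-155)**2 - 110*(-155)) + (-1156 + 68*1**2)) = 1/((-181 + 24025 + 17050) + (-1156 + 68*1)) = 1/(40894 + (-1156 + 68)) = 1/(40894 - 1088) = 1/39806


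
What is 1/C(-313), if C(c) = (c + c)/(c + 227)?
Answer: 43/313 ≈ 0.13738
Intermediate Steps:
C(c) = 2*c/(227 + c) (C(c) = (2*c)/(227 + c) = 2*c/(227 + c))
1/C(-313) = 1/(2*(-313)/(227 - 313)) = 1/(2*(-313)/(-86)) = 1/(2*(-313)*(-1/86)) = 1/(313/43) = 43/313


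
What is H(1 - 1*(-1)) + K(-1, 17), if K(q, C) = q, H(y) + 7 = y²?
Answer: -4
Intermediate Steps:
H(y) = -7 + y²
H(1 - 1*(-1)) + K(-1, 17) = (-7 + (1 - 1*(-1))²) - 1 = (-7 + (1 + 1)²) - 1 = (-7 + 2²) - 1 = (-7 + 4) - 1 = -3 - 1 = -4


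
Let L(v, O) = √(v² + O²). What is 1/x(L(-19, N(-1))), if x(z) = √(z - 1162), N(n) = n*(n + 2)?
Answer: -I/√(1162 - √362) ≈ -0.029579*I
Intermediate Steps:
N(n) = n*(2 + n)
L(v, O) = √(O² + v²)
x(z) = √(-1162 + z)
1/x(L(-19, N(-1))) = 1/(√(-1162 + √((-(2 - 1))² + (-19)²))) = 1/(√(-1162 + √((-1*1)² + 361))) = 1/(√(-1162 + √((-1)² + 361))) = 1/(√(-1162 + √(1 + 361))) = 1/(√(-1162 + √362)) = (-1162 + √362)^(-½)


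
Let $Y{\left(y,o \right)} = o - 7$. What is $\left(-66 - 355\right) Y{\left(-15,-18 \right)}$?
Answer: $10525$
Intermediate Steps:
$Y{\left(y,o \right)} = -7 + o$
$\left(-66 - 355\right) Y{\left(-15,-18 \right)} = \left(-66 - 355\right) \left(-7 - 18\right) = \left(-421\right) \left(-25\right) = 10525$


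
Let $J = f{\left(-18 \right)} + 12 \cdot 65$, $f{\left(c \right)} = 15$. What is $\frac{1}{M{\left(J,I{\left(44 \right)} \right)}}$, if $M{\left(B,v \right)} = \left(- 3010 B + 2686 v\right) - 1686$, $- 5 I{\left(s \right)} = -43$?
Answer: $- \frac{5}{11857682} \approx -4.2167 \cdot 10^{-7}$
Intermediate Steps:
$I{\left(s \right)} = \frac{43}{5}$ ($I{\left(s \right)} = \left(- \frac{1}{5}\right) \left(-43\right) = \frac{43}{5}$)
$J = 795$ ($J = 15 + 12 \cdot 65 = 15 + 780 = 795$)
$M{\left(B,v \right)} = -1686 - 3010 B + 2686 v$
$\frac{1}{M{\left(J,I{\left(44 \right)} \right)}} = \frac{1}{-1686 - 2392950 + 2686 \cdot \frac{43}{5}} = \frac{1}{-1686 - 2392950 + \frac{115498}{5}} = \frac{1}{- \frac{11857682}{5}} = - \frac{5}{11857682}$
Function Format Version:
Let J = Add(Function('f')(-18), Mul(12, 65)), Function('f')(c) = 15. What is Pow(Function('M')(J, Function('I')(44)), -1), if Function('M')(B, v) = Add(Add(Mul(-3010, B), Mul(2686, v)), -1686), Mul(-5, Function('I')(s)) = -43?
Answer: Rational(-5, 11857682) ≈ -4.2167e-7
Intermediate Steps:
Function('I')(s) = Rational(43, 5) (Function('I')(s) = Mul(Rational(-1, 5), -43) = Rational(43, 5))
J = 795 (J = Add(15, Mul(12, 65)) = Add(15, 780) = 795)
Function('M')(B, v) = Add(-1686, Mul(-3010, B), Mul(2686, v))
Pow(Function('M')(J, Function('I')(44)), -1) = Pow(Add(-1686, Mul(-3010, 795), Mul(2686, Rational(43, 5))), -1) = Pow(Add(-1686, -2392950, Rational(115498, 5)), -1) = Pow(Rational(-11857682, 5), -1) = Rational(-5, 11857682)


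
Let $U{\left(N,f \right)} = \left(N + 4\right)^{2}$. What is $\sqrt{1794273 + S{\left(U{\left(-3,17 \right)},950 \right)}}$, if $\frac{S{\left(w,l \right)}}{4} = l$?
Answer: $\sqrt{1798073} \approx 1340.9$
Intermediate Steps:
$U{\left(N,f \right)} = \left(4 + N\right)^{2}$
$S{\left(w,l \right)} = 4 l$
$\sqrt{1794273 + S{\left(U{\left(-3,17 \right)},950 \right)}} = \sqrt{1794273 + 4 \cdot 950} = \sqrt{1794273 + 3800} = \sqrt{1798073}$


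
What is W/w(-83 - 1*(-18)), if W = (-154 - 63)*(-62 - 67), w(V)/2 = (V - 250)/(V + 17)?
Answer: 10664/5 ≈ 2132.8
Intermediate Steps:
w(V) = 2*(-250 + V)/(17 + V) (w(V) = 2*((V - 250)/(V + 17)) = 2*((-250 + V)/(17 + V)) = 2*(-250 + V)/(17 + V))
W = 27993 (W = -217*(-129) = 27993)
W/w(-83 - 1*(-18)) = 27993/((2*(-250 + (-83 - 1*(-18)))/(17 + (-83 - 1*(-18))))) = 27993/((2*(-250 + (-83 + 18))/(17 + (-83 + 18)))) = 27993/((2*(-250 - 65)/(17 - 65))) = 27993/((2*(-315)/(-48))) = 27993/((2*(-1/48)*(-315))) = 27993/(105/8) = 27993*(8/105) = 10664/5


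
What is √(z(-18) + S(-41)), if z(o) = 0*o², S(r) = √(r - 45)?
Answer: 86^(¼)*√I ≈ 2.1533 + 2.1533*I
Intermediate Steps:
S(r) = √(-45 + r)
z(o) = 0
√(z(-18) + S(-41)) = √(0 + √(-45 - 41)) = √(0 + √(-86)) = √(0 + I*√86) = √(I*√86) = 86^(¼)*√I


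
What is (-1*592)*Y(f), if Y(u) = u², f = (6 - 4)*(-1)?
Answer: -2368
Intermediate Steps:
f = -2 (f = 2*(-1) = -2)
(-1*592)*Y(f) = -1*592*(-2)² = -592*4 = -2368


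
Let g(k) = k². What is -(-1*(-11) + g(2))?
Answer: -15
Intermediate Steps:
-(-1*(-11) + g(2)) = -(-1*(-11) + 2²) = -(11 + 4) = -1*15 = -15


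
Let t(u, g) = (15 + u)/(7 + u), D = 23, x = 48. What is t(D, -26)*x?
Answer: 304/5 ≈ 60.800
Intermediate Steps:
t(u, g) = (15 + u)/(7 + u)
t(D, -26)*x = ((15 + 23)/(7 + 23))*48 = (38/30)*48 = ((1/30)*38)*48 = (19/15)*48 = 304/5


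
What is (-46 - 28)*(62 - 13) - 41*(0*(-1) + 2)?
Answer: -3708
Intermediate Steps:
(-46 - 28)*(62 - 13) - 41*(0*(-1) + 2) = -74*49 - 41*(0 + 2) = -3626 - 41*2 = -3626 - 82 = -3708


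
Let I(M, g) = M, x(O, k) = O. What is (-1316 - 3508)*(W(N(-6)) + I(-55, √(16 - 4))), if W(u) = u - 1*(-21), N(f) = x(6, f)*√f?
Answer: 164016 - 28944*I*√6 ≈ 1.6402e+5 - 70898.0*I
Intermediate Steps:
N(f) = 6*√f
W(u) = 21 + u (W(u) = u + 21 = 21 + u)
(-1316 - 3508)*(W(N(-6)) + I(-55, √(16 - 4))) = (-1316 - 3508)*((21 + 6*√(-6)) - 55) = -4824*((21 + 6*(I*√6)) - 55) = -4824*((21 + 6*I*√6) - 55) = -4824*(-34 + 6*I*√6) = 164016 - 28944*I*√6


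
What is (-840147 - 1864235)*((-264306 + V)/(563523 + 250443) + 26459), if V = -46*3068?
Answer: -29121219375223360/406983 ≈ -7.1554e+10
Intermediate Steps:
V = -141128
(-840147 - 1864235)*((-264306 + V)/(563523 + 250443) + 26459) = (-840147 - 1864235)*((-264306 - 141128)/(563523 + 250443) + 26459) = -2704382*(-405434/813966 + 26459) = -2704382*(-405434*1/813966 + 26459) = -2704382*(-202717/406983 + 26459) = -2704382*10768160480/406983 = -29121219375223360/406983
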